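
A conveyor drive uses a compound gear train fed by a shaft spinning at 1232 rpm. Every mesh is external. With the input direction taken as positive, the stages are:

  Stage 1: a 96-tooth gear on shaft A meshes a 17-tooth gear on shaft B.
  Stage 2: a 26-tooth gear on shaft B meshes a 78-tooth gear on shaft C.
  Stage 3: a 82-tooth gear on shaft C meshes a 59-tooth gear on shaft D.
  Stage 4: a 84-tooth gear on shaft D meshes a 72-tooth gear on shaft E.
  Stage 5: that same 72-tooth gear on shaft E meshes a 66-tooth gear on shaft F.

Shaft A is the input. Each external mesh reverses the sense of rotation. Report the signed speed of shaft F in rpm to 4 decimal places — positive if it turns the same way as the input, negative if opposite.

-4102.1256 rpm (opposite to input, |ω| = 4102.1256 rpm)

Stage 1 [96T→17T]: ω = 1232.0000×96/17 = 6957.1765 rpm, dir flips to −; running = −6957.1765
Stage 2 [26T→78T]: ω = 6957.1765×26/78 = 2319.0588 rpm, dir flips to +; running = +2319.0588
Stage 3 [82T→59T]: ω = 2319.0588×82/59 = 3223.0987 rpm, dir flips to −; running = −3223.0987
Stage 4 [84T→72T]: ω = 3223.0987×84/72 = 3760.2818 rpm, dir flips to +; running = +3760.2818
Stage 5 [72T→66T]: ω = 3760.2818×72/66 = 4102.1256 rpm, dir flips to −; running = −4102.1256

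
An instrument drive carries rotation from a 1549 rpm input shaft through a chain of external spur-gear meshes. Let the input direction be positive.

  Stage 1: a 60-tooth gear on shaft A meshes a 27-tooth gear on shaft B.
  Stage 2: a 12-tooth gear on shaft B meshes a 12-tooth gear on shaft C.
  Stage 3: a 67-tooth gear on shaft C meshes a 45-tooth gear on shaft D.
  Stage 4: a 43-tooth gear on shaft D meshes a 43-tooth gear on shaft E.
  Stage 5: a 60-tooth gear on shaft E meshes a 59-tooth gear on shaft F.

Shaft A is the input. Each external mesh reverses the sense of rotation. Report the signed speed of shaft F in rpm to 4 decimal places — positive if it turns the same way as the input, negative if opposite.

-5211.9523 rpm (opposite to input, |ω| = 5211.9523 rpm)

Stage 1 [60T→27T]: ω = 1549.0000×60/27 = 3442.2222 rpm, dir flips to −; running = −3442.2222
Stage 2 [12T→12T]: ω = 3442.2222×12/12 = 3442.2222 rpm, dir flips to +; running = +3442.2222
Stage 3 [67T→45T]: ω = 3442.2222×67/45 = 5125.0864 rpm, dir flips to −; running = −5125.0864
Stage 4 [43T→43T]: ω = 5125.0864×43/43 = 5125.0864 rpm, dir flips to +; running = +5125.0864
Stage 5 [60T→59T]: ω = 5125.0864×60/59 = 5211.9523 rpm, dir flips to −; running = −5211.9523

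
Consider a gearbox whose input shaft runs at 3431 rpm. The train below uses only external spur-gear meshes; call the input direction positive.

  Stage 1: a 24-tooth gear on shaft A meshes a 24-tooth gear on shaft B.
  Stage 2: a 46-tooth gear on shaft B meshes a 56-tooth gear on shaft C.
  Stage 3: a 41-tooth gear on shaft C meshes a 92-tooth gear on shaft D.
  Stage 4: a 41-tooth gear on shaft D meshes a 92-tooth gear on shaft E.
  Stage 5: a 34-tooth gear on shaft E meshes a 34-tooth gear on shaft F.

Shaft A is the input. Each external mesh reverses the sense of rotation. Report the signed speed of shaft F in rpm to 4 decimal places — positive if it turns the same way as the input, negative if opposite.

Stage 1 [24T→24T]: ω = 3431.0000×24/24 = 3431.0000 rpm, dir flips to −; running = −3431.0000
Stage 2 [46T→56T]: ω = 3431.0000×46/56 = 2818.3214 rpm, dir flips to +; running = +2818.3214
Stage 3 [41T→92T]: ω = 2818.3214×41/92 = 1255.9911 rpm, dir flips to −; running = −1255.9911
Stage 4 [41T→92T]: ω = 1255.9911×41/92 = 559.7352 rpm, dir flips to +; running = +559.7352
Stage 5 [34T→34T]: ω = 559.7352×34/34 = 559.7352 rpm, dir flips to −; running = −559.7352

-559.7352 rpm (opposite to input, |ω| = 559.7352 rpm)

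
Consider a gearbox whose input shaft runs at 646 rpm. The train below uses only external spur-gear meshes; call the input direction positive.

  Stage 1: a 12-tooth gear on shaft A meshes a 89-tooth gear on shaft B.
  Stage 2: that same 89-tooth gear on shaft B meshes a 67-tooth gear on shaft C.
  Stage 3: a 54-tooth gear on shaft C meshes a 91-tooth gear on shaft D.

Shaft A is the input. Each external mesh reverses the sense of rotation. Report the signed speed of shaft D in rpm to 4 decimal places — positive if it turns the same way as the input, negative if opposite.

-68.6580 rpm (opposite to input, |ω| = 68.6580 rpm)

Stage 1 [12T→89T]: ω = 646.0000×12/89 = 87.1011 rpm, dir flips to −; running = −87.1011
Stage 2 [89T→67T]: ω = 87.1011×89/67 = 115.7015 rpm, dir flips to +; running = +115.7015
Stage 3 [54T→91T]: ω = 115.7015×54/91 = 68.6580 rpm, dir flips to −; running = −68.6580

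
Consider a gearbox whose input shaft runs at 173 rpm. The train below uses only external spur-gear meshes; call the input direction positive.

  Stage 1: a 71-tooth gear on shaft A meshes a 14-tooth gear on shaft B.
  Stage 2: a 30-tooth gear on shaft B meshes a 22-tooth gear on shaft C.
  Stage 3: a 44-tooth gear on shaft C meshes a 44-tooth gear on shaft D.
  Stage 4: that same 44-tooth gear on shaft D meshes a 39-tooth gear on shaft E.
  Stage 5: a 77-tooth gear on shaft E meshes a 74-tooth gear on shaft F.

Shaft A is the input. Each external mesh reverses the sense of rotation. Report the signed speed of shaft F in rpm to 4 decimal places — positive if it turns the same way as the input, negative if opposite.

-1404.5010 rpm (opposite to input, |ω| = 1404.5010 rpm)

Stage 1 [71T→14T]: ω = 173.0000×71/14 = 877.3571 rpm, dir flips to −; running = −877.3571
Stage 2 [30T→22T]: ω = 877.3571×30/22 = 1196.3961 rpm, dir flips to +; running = +1196.3961
Stage 3 [44T→44T]: ω = 1196.3961×44/44 = 1196.3961 rpm, dir flips to −; running = −1196.3961
Stage 4 [44T→39T]: ω = 1196.3961×44/39 = 1349.7802 rpm, dir flips to +; running = +1349.7802
Stage 5 [77T→74T]: ω = 1349.7802×77/74 = 1404.5010 rpm, dir flips to −; running = −1404.5010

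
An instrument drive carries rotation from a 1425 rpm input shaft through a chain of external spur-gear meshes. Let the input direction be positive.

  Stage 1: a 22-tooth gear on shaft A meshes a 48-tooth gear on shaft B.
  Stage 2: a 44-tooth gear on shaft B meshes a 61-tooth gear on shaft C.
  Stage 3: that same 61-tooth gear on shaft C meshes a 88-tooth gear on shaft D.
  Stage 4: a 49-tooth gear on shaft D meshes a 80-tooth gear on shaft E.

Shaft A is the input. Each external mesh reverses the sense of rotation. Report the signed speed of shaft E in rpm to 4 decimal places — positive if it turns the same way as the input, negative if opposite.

+200.0195 rpm (same as input, |ω| = 200.0195 rpm)

Stage 1 [22T→48T]: ω = 1425.0000×22/48 = 653.1250 rpm, dir flips to −; running = −653.1250
Stage 2 [44T→61T]: ω = 653.1250×44/61 = 471.1066 rpm, dir flips to +; running = +471.1066
Stage 3 [61T→88T]: ω = 471.1066×61/88 = 326.5625 rpm, dir flips to −; running = −326.5625
Stage 4 [49T→80T]: ω = 326.5625×49/80 = 200.0195 rpm, dir flips to +; running = +200.0195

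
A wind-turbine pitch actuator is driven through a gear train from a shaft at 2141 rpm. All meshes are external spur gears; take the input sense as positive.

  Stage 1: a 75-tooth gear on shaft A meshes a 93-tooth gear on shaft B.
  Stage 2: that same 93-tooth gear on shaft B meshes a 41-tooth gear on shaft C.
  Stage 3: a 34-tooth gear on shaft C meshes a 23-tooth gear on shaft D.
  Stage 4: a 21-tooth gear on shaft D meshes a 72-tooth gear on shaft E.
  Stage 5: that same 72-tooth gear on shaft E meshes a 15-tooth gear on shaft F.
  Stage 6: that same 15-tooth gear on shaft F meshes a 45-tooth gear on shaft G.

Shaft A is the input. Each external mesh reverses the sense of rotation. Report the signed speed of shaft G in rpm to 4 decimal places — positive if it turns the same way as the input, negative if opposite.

Stage 1 [75T→93T]: ω = 2141.0000×75/93 = 1726.6129 rpm, dir flips to −; running = −1726.6129
Stage 2 [93T→41T]: ω = 1726.6129×93/41 = 3916.4634 rpm, dir flips to +; running = +3916.4634
Stage 3 [34T→23T]: ω = 3916.4634×34/23 = 5789.5546 rpm, dir flips to −; running = −5789.5546
Stage 4 [21T→72T]: ω = 5789.5546×21/72 = 1688.6201 rpm, dir flips to +; running = +1688.6201
Stage 5 [72T→15T]: ω = 1688.6201×72/15 = 8105.3765 rpm, dir flips to −; running = −8105.3765
Stage 6 [15T→45T]: ω = 8105.3765×15/45 = 2701.7922 rpm, dir flips to +; running = +2701.7922

+2701.7922 rpm (same as input, |ω| = 2701.7922 rpm)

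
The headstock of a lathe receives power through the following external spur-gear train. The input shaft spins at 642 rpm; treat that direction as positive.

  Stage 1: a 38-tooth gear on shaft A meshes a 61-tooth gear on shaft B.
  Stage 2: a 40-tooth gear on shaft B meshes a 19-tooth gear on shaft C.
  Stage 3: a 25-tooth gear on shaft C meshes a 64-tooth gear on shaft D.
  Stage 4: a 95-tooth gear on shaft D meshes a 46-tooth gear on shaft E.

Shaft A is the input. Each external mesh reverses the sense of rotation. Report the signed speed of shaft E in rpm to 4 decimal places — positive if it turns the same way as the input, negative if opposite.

+679.2365 rpm (same as input, |ω| = 679.2365 rpm)

Stage 1 [38T→61T]: ω = 642.0000×38/61 = 399.9344 rpm, dir flips to −; running = −399.9344
Stage 2 [40T→19T]: ω = 399.9344×40/19 = 841.9672 rpm, dir flips to +; running = +841.9672
Stage 3 [25T→64T]: ω = 841.9672×25/64 = 328.8934 rpm, dir flips to −; running = −328.8934
Stage 4 [95T→46T]: ω = 328.8934×95/46 = 679.2365 rpm, dir flips to +; running = +679.2365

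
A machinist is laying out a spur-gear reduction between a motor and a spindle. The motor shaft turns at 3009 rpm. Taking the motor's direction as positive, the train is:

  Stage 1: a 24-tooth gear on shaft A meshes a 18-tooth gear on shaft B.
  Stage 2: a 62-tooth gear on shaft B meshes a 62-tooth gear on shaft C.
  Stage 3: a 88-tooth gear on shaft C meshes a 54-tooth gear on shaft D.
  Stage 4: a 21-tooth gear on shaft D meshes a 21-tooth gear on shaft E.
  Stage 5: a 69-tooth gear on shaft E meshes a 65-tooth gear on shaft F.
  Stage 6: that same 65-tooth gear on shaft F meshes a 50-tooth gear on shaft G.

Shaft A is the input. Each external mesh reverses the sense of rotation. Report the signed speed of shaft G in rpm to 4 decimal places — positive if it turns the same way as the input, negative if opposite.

Stage 1 [24T→18T]: ω = 3009.0000×24/18 = 4012.0000 rpm, dir flips to −; running = −4012.0000
Stage 2 [62T→62T]: ω = 4012.0000×62/62 = 4012.0000 rpm, dir flips to +; running = +4012.0000
Stage 3 [88T→54T]: ω = 4012.0000×88/54 = 6538.0741 rpm, dir flips to −; running = −6538.0741
Stage 4 [21T→21T]: ω = 6538.0741×21/21 = 6538.0741 rpm, dir flips to +; running = +6538.0741
Stage 5 [69T→65T]: ω = 6538.0741×69/65 = 6940.4171 rpm, dir flips to −; running = −6940.4171
Stage 6 [65T→50T]: ω = 6940.4171×65/50 = 9022.5422 rpm, dir flips to +; running = +9022.5422

+9022.5422 rpm (same as input, |ω| = 9022.5422 rpm)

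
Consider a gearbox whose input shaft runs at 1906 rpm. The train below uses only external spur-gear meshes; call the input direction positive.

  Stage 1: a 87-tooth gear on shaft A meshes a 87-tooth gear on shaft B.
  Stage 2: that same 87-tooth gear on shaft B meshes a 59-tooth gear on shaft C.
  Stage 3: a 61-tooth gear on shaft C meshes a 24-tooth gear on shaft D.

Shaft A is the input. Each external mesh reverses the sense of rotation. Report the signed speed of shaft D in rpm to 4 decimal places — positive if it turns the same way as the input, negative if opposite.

-7143.4619 rpm (opposite to input, |ω| = 7143.4619 rpm)

Stage 1 [87T→87T]: ω = 1906.0000×87/87 = 1906.0000 rpm, dir flips to −; running = −1906.0000
Stage 2 [87T→59T]: ω = 1906.0000×87/59 = 2810.5424 rpm, dir flips to +; running = +2810.5424
Stage 3 [61T→24T]: ω = 2810.5424×61/24 = 7143.4619 rpm, dir flips to −; running = −7143.4619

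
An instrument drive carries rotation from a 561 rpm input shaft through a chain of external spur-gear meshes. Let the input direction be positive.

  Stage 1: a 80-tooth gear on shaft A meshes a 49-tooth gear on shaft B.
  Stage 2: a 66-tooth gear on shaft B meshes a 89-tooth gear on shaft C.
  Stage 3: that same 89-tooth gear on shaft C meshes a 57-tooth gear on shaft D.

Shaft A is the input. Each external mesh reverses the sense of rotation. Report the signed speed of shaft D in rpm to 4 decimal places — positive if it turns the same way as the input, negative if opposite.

-1060.5371 rpm (opposite to input, |ω| = 1060.5371 rpm)

Stage 1 [80T→49T]: ω = 561.0000×80/49 = 915.9184 rpm, dir flips to −; running = −915.9184
Stage 2 [66T→89T]: ω = 915.9184×66/89 = 679.2204 rpm, dir flips to +; running = +679.2204
Stage 3 [89T→57T]: ω = 679.2204×89/57 = 1060.5371 rpm, dir flips to −; running = −1060.5371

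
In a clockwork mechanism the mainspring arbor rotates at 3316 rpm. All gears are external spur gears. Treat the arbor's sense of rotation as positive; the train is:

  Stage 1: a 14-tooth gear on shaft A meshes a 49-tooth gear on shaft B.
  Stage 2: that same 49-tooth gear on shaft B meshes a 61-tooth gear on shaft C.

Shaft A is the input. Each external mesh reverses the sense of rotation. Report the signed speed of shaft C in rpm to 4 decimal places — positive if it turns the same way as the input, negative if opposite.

Stage 1 [14T→49T]: ω = 3316.0000×14/49 = 947.4286 rpm, dir flips to −; running = −947.4286
Stage 2 [49T→61T]: ω = 947.4286×49/61 = 761.0492 rpm, dir flips to +; running = +761.0492

+761.0492 rpm (same as input, |ω| = 761.0492 rpm)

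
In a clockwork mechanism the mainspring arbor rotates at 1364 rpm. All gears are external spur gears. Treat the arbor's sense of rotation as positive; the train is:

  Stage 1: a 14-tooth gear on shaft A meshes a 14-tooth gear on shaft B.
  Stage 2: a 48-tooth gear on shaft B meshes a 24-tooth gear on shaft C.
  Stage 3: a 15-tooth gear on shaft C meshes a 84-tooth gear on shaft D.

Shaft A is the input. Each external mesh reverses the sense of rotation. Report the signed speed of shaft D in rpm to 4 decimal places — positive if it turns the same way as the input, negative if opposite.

-487.1429 rpm (opposite to input, |ω| = 487.1429 rpm)

Stage 1 [14T→14T]: ω = 1364.0000×14/14 = 1364.0000 rpm, dir flips to −; running = −1364.0000
Stage 2 [48T→24T]: ω = 1364.0000×48/24 = 2728.0000 rpm, dir flips to +; running = +2728.0000
Stage 3 [15T→84T]: ω = 2728.0000×15/84 = 487.1429 rpm, dir flips to −; running = −487.1429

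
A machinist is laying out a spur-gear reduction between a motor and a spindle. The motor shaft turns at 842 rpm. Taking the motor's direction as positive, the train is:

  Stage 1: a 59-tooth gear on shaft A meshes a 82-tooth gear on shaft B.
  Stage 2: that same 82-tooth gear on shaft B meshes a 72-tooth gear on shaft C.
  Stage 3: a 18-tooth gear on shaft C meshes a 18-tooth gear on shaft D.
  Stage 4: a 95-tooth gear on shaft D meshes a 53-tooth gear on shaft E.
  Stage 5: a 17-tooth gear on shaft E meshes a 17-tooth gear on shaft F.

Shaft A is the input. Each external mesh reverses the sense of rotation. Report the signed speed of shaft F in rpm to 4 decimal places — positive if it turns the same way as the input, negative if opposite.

-1236.7427 rpm (opposite to input, |ω| = 1236.7427 rpm)

Stage 1 [59T→82T]: ω = 842.0000×59/82 = 605.8293 rpm, dir flips to −; running = −605.8293
Stage 2 [82T→72T]: ω = 605.8293×82/72 = 689.9722 rpm, dir flips to +; running = +689.9722
Stage 3 [18T→18T]: ω = 689.9722×18/18 = 689.9722 rpm, dir flips to −; running = −689.9722
Stage 4 [95T→53T]: ω = 689.9722×95/53 = 1236.7427 rpm, dir flips to +; running = +1236.7427
Stage 5 [17T→17T]: ω = 1236.7427×17/17 = 1236.7427 rpm, dir flips to −; running = −1236.7427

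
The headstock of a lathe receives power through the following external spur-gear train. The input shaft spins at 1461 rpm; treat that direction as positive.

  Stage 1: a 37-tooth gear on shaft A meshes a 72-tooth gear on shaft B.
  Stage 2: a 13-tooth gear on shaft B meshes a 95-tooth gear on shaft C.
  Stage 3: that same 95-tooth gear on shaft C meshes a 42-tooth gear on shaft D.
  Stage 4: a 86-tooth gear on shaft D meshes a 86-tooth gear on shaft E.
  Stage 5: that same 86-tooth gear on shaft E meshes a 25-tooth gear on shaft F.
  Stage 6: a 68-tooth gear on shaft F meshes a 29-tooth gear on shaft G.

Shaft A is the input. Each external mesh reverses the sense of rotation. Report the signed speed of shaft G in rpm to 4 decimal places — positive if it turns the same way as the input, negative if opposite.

Stage 1 [37T→72T]: ω = 1461.0000×37/72 = 750.7917 rpm, dir flips to −; running = −750.7917
Stage 2 [13T→95T]: ω = 750.7917×13/95 = 102.7399 rpm, dir flips to +; running = +102.7399
Stage 3 [95T→42T]: ω = 102.7399×95/42 = 232.3879 rpm, dir flips to −; running = −232.3879
Stage 4 [86T→86T]: ω = 232.3879×86/86 = 232.3879 rpm, dir flips to +; running = +232.3879
Stage 5 [86T→25T]: ω = 232.3879×86/25 = 799.4144 rpm, dir flips to −; running = −799.4144
Stage 6 [68T→29T]: ω = 799.4144×68/29 = 1874.4889 rpm, dir flips to +; running = +1874.4889

+1874.4889 rpm (same as input, |ω| = 1874.4889 rpm)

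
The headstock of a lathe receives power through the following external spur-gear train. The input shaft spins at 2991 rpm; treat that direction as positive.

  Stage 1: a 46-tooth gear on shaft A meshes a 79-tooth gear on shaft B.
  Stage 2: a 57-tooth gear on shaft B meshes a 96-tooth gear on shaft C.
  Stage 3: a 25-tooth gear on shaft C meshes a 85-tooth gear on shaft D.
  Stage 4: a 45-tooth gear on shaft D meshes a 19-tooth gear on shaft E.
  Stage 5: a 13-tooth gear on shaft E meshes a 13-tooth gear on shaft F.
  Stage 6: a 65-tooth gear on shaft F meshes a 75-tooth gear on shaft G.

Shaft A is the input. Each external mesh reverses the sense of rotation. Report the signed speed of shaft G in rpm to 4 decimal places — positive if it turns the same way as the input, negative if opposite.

+624.2849 rpm (same as input, |ω| = 624.2849 rpm)

Stage 1 [46T→79T]: ω = 2991.0000×46/79 = 1741.5949 rpm, dir flips to −; running = −1741.5949
Stage 2 [57T→96T]: ω = 1741.5949×57/96 = 1034.0720 rpm, dir flips to +; running = +1034.0720
Stage 3 [25T→85T]: ω = 1034.0720×25/85 = 304.1388 rpm, dir flips to −; running = −304.1388
Stage 4 [45T→19T]: ω = 304.1388×45/19 = 720.3288 rpm, dir flips to +; running = +720.3288
Stage 5 [13T→13T]: ω = 720.3288×13/13 = 720.3288 rpm, dir flips to −; running = −720.3288
Stage 6 [65T→75T]: ω = 720.3288×65/75 = 624.2849 rpm, dir flips to +; running = +624.2849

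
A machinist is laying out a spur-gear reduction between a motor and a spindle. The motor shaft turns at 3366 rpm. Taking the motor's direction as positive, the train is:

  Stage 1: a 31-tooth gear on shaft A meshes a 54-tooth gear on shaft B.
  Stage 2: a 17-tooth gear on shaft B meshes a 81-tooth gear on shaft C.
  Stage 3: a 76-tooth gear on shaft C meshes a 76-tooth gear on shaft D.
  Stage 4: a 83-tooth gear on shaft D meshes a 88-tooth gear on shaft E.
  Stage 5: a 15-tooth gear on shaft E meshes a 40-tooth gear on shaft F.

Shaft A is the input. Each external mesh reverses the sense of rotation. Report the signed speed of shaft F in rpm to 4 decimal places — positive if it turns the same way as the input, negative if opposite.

-143.4408 rpm (opposite to input, |ω| = 143.4408 rpm)

Stage 1 [31T→54T]: ω = 3366.0000×31/54 = 1932.3333 rpm, dir flips to −; running = −1932.3333
Stage 2 [17T→81T]: ω = 1932.3333×17/81 = 405.5514 rpm, dir flips to +; running = +405.5514
Stage 3 [76T→76T]: ω = 405.5514×76/76 = 405.5514 rpm, dir flips to −; running = −405.5514
Stage 4 [83T→88T]: ω = 405.5514×83/88 = 382.5087 rpm, dir flips to +; running = +382.5087
Stage 5 [15T→40T]: ω = 382.5087×15/40 = 143.4408 rpm, dir flips to −; running = −143.4408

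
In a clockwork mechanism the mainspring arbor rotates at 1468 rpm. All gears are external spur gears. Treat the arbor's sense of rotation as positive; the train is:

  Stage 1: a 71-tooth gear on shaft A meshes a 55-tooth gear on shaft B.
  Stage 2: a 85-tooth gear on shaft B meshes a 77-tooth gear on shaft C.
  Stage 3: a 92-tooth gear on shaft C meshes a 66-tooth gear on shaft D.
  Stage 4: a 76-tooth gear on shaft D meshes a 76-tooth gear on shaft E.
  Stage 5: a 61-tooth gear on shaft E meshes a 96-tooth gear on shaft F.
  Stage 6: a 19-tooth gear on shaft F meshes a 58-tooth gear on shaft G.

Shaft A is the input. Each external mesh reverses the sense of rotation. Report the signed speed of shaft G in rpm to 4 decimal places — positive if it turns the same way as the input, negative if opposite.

+606.9851 rpm (same as input, |ω| = 606.9851 rpm)

Stage 1 [71T→55T]: ω = 1468.0000×71/55 = 1895.0545 rpm, dir flips to −; running = −1895.0545
Stage 2 [85T→77T]: ω = 1895.0545×85/77 = 2091.9433 rpm, dir flips to +; running = +2091.9433
Stage 3 [92T→66T]: ω = 2091.9433×92/66 = 2916.0422 rpm, dir flips to −; running = −2916.0422
Stage 4 [76T→76T]: ω = 2916.0422×76/76 = 2916.0422 rpm, dir flips to +; running = +2916.0422
Stage 5 [61T→96T]: ω = 2916.0422×61/96 = 1852.9018 rpm, dir flips to −; running = −1852.9018
Stage 6 [19T→58T]: ω = 1852.9018×19/58 = 606.9851 rpm, dir flips to +; running = +606.9851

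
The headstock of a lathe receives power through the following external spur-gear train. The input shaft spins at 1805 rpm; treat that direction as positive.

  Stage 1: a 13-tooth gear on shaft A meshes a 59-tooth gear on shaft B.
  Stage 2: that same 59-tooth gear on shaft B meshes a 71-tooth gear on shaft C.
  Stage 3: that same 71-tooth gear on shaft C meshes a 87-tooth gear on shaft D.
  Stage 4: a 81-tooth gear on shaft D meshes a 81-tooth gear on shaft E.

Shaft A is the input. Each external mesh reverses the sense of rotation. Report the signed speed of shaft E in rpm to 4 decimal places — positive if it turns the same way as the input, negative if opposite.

Stage 1 [13T→59T]: ω = 1805.0000×13/59 = 397.7119 rpm, dir flips to −; running = −397.7119
Stage 2 [59T→71T]: ω = 397.7119×59/71 = 330.4930 rpm, dir flips to +; running = +330.4930
Stage 3 [71T→87T]: ω = 330.4930×71/87 = 269.7126 rpm, dir flips to −; running = −269.7126
Stage 4 [81T→81T]: ω = 269.7126×81/81 = 269.7126 rpm, dir flips to +; running = +269.7126

+269.7126 rpm (same as input, |ω| = 269.7126 rpm)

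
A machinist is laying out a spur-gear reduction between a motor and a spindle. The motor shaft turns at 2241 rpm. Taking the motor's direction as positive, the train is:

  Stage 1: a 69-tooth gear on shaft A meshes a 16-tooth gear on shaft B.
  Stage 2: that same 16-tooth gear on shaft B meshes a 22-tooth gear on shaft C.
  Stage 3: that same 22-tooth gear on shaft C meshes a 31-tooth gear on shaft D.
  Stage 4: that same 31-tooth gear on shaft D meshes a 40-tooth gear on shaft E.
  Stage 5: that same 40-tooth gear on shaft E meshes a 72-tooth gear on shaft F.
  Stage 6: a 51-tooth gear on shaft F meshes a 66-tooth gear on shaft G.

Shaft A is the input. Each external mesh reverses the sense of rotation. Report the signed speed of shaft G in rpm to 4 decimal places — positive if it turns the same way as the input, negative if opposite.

Stage 1 [69T→16T]: ω = 2241.0000×69/16 = 9664.3125 rpm, dir flips to −; running = −9664.3125
Stage 2 [16T→22T]: ω = 9664.3125×16/22 = 7028.5909 rpm, dir flips to +; running = +7028.5909
Stage 3 [22T→31T]: ω = 7028.5909×22/31 = 4988.0323 rpm, dir flips to −; running = −4988.0323
Stage 4 [31T→40T]: ω = 4988.0323×31/40 = 3865.7250 rpm, dir flips to +; running = +3865.7250
Stage 5 [40T→72T]: ω = 3865.7250×40/72 = 2147.6250 rpm, dir flips to −; running = −2147.6250
Stage 6 [51T→66T]: ω = 2147.6250×51/66 = 1659.5284 rpm, dir flips to +; running = +1659.5284

+1659.5284 rpm (same as input, |ω| = 1659.5284 rpm)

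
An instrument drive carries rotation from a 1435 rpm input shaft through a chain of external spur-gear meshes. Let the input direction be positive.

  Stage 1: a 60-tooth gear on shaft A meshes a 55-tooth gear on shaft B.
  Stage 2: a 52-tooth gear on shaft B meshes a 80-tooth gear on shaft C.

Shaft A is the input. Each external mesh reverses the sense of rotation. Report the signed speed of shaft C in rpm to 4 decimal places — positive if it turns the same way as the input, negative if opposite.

Stage 1 [60T→55T]: ω = 1435.0000×60/55 = 1565.4545 rpm, dir flips to −; running = −1565.4545
Stage 2 [52T→80T]: ω = 1565.4545×52/80 = 1017.5455 rpm, dir flips to +; running = +1017.5455

+1017.5455 rpm (same as input, |ω| = 1017.5455 rpm)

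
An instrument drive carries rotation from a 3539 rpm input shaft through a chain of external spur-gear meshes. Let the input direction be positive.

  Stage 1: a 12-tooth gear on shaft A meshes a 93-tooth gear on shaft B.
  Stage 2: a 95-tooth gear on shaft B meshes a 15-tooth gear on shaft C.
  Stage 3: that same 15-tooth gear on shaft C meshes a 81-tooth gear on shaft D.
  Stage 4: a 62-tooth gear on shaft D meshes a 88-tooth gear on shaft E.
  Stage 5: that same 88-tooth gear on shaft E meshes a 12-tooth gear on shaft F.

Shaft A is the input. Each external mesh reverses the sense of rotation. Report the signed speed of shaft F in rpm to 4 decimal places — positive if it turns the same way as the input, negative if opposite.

-2767.1193 rpm (opposite to input, |ω| = 2767.1193 rpm)

Stage 1 [12T→93T]: ω = 3539.0000×12/93 = 456.6452 rpm, dir flips to −; running = −456.6452
Stage 2 [95T→15T]: ω = 456.6452×95/15 = 2892.0860 rpm, dir flips to +; running = +2892.0860
Stage 3 [15T→81T]: ω = 2892.0860×15/81 = 535.5715 rpm, dir flips to −; running = −535.5715
Stage 4 [62T→88T]: ω = 535.5715×62/88 = 377.3345 rpm, dir flips to +; running = +377.3345
Stage 5 [88T→12T]: ω = 377.3345×88/12 = 2767.1193 rpm, dir flips to −; running = −2767.1193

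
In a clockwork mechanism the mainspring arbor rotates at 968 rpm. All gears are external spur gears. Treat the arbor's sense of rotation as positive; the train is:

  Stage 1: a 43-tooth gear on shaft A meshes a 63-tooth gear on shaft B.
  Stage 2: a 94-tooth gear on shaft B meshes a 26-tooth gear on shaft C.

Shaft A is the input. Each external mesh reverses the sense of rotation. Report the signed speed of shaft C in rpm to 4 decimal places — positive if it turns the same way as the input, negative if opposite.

Stage 1 [43T→63T]: ω = 968.0000×43/63 = 660.6984 rpm, dir flips to −; running = −660.6984
Stage 2 [94T→26T]: ω = 660.6984×94/26 = 2388.6789 rpm, dir flips to +; running = +2388.6789

+2388.6789 rpm (same as input, |ω| = 2388.6789 rpm)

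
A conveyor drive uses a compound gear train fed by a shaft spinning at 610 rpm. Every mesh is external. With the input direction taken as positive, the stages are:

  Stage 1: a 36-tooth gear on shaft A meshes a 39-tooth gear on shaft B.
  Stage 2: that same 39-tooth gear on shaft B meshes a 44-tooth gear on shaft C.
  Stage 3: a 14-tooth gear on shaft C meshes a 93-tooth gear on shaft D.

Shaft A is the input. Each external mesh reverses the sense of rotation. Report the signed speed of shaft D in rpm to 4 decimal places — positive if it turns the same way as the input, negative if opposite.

Stage 1 [36T→39T]: ω = 610.0000×36/39 = 563.0769 rpm, dir flips to −; running = −563.0769
Stage 2 [39T→44T]: ω = 563.0769×39/44 = 499.0909 rpm, dir flips to +; running = +499.0909
Stage 3 [14T→93T]: ω = 499.0909×14/93 = 75.1320 rpm, dir flips to −; running = −75.1320

-75.1320 rpm (opposite to input, |ω| = 75.1320 rpm)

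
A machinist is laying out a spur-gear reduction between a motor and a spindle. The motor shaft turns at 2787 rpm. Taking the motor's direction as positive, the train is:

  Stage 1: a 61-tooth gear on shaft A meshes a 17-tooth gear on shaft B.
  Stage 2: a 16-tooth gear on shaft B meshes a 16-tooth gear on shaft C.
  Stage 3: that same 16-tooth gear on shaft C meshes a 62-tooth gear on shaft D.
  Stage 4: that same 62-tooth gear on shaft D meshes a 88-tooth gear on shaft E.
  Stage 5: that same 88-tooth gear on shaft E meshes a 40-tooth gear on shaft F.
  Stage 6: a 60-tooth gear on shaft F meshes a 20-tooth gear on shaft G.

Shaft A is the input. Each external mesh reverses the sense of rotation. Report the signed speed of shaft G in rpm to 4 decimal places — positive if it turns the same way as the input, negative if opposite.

+12000.4941 rpm (same as input, |ω| = 12000.4941 rpm)

Stage 1 [61T→17T]: ω = 2787.0000×61/17 = 10000.4118 rpm, dir flips to −; running = −10000.4118
Stage 2 [16T→16T]: ω = 10000.4118×16/16 = 10000.4118 rpm, dir flips to +; running = +10000.4118
Stage 3 [16T→62T]: ω = 10000.4118×16/62 = 2580.7514 rpm, dir flips to −; running = −2580.7514
Stage 4 [62T→88T]: ω = 2580.7514×62/88 = 1818.2567 rpm, dir flips to +; running = +1818.2567
Stage 5 [88T→40T]: ω = 1818.2567×88/40 = 4000.1647 rpm, dir flips to −; running = −4000.1647
Stage 6 [60T→20T]: ω = 4000.1647×60/20 = 12000.4941 rpm, dir flips to +; running = +12000.4941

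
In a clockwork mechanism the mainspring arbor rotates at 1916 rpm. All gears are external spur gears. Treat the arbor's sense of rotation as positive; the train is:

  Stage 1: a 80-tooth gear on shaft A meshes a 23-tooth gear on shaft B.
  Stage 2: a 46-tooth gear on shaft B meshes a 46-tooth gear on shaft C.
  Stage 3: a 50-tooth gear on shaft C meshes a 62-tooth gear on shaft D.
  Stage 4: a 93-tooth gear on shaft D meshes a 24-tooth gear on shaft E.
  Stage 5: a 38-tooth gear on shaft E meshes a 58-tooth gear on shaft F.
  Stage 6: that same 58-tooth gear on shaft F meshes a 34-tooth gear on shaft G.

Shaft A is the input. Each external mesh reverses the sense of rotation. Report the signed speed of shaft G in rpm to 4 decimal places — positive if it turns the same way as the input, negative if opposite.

Stage 1 [80T→23T]: ω = 1916.0000×80/23 = 6664.3478 rpm, dir flips to −; running = −6664.3478
Stage 2 [46T→46T]: ω = 6664.3478×46/46 = 6664.3478 rpm, dir flips to +; running = +6664.3478
Stage 3 [50T→62T]: ω = 6664.3478×50/62 = 5374.4741 rpm, dir flips to −; running = −5374.4741
Stage 4 [93T→24T]: ω = 5374.4741×93/24 = 20826.0870 rpm, dir flips to +; running = +20826.0870
Stage 5 [38T→58T]: ω = 20826.0870×38/58 = 13644.6777 rpm, dir flips to −; running = −13644.6777
Stage 6 [58T→34T]: ω = 13644.6777×58/34 = 23276.2148 rpm, dir flips to +; running = +23276.2148

+23276.2148 rpm (same as input, |ω| = 23276.2148 rpm)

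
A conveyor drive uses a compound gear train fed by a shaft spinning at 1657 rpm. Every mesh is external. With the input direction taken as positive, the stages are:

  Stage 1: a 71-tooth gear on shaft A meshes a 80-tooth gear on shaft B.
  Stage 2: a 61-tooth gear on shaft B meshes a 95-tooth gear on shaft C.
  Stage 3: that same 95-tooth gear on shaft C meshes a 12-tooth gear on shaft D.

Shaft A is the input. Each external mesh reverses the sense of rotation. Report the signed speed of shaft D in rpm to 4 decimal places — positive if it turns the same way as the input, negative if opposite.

Stage 1 [71T→80T]: ω = 1657.0000×71/80 = 1470.5875 rpm, dir flips to −; running = −1470.5875
Stage 2 [61T→95T]: ω = 1470.5875×61/95 = 944.2720 rpm, dir flips to +; running = +944.2720
Stage 3 [95T→12T]: ω = 944.2720×95/12 = 7475.4865 rpm, dir flips to −; running = −7475.4865

-7475.4865 rpm (opposite to input, |ω| = 7475.4865 rpm)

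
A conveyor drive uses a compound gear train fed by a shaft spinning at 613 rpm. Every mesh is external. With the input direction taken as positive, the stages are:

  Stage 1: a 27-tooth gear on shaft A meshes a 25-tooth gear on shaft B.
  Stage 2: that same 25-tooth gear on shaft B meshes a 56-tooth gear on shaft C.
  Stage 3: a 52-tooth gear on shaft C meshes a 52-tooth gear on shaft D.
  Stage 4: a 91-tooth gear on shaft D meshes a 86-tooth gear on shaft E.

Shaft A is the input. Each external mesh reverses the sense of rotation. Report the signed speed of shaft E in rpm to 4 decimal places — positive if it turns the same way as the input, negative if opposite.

+312.7369 rpm (same as input, |ω| = 312.7369 rpm)

Stage 1 [27T→25T]: ω = 613.0000×27/25 = 662.0400 rpm, dir flips to −; running = −662.0400
Stage 2 [25T→56T]: ω = 662.0400×25/56 = 295.5536 rpm, dir flips to +; running = +295.5536
Stage 3 [52T→52T]: ω = 295.5536×52/52 = 295.5536 rpm, dir flips to −; running = −295.5536
Stage 4 [91T→86T]: ω = 295.5536×91/86 = 312.7369 rpm, dir flips to +; running = +312.7369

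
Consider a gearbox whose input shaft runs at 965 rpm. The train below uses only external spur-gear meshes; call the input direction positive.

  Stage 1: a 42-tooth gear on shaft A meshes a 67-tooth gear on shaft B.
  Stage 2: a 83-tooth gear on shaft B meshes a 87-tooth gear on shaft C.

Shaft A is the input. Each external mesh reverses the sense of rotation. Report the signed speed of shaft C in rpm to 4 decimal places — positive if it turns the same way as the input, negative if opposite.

+577.1127 rpm (same as input, |ω| = 577.1127 rpm)

Stage 1 [42T→67T]: ω = 965.0000×42/67 = 604.9254 rpm, dir flips to −; running = −604.9254
Stage 2 [83T→87T]: ω = 604.9254×83/87 = 577.1127 rpm, dir flips to +; running = +577.1127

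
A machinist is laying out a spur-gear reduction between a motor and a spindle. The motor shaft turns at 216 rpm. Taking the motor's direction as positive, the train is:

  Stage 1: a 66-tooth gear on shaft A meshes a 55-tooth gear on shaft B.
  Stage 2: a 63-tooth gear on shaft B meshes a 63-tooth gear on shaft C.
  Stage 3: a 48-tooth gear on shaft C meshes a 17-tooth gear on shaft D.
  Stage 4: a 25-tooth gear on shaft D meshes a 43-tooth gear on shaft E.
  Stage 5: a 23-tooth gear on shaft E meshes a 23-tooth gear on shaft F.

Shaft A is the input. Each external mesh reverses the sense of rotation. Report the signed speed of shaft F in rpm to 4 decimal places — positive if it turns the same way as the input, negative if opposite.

-425.4993 rpm (opposite to input, |ω| = 425.4993 rpm)

Stage 1 [66T→55T]: ω = 216.0000×66/55 = 259.2000 rpm, dir flips to −; running = −259.2000
Stage 2 [63T→63T]: ω = 259.2000×63/63 = 259.2000 rpm, dir flips to +; running = +259.2000
Stage 3 [48T→17T]: ω = 259.2000×48/17 = 731.8588 rpm, dir flips to −; running = −731.8588
Stage 4 [25T→43T]: ω = 731.8588×25/43 = 425.4993 rpm, dir flips to +; running = +425.4993
Stage 5 [23T→23T]: ω = 425.4993×23/23 = 425.4993 rpm, dir flips to −; running = −425.4993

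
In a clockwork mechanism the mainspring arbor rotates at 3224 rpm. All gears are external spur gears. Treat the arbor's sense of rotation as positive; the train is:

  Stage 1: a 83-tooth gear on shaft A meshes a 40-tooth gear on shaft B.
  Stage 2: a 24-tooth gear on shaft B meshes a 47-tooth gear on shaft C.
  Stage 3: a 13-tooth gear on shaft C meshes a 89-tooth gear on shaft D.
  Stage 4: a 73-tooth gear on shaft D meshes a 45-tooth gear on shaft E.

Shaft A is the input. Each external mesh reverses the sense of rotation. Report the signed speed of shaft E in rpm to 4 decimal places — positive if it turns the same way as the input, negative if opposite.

+809.4503 rpm (same as input, |ω| = 809.4503 rpm)

Stage 1 [83T→40T]: ω = 3224.0000×83/40 = 6689.8000 rpm, dir flips to −; running = −6689.8000
Stage 2 [24T→47T]: ω = 6689.8000×24/47 = 3416.0681 rpm, dir flips to +; running = +3416.0681
Stage 3 [13T→89T]: ω = 3416.0681×13/89 = 498.9762 rpm, dir flips to −; running = −498.9762
Stage 4 [73T→45T]: ω = 498.9762×73/45 = 809.4503 rpm, dir flips to +; running = +809.4503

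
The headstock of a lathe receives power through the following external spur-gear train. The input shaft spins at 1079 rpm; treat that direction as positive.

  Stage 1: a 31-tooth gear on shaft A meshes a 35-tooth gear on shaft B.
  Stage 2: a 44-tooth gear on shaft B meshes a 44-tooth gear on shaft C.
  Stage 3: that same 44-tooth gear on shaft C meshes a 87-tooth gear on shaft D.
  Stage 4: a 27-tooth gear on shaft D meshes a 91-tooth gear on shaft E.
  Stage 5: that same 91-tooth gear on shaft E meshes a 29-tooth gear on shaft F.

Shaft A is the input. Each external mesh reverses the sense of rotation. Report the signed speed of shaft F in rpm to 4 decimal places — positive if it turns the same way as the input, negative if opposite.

Stage 1 [31T→35T]: ω = 1079.0000×31/35 = 955.6857 rpm, dir flips to −; running = −955.6857
Stage 2 [44T→44T]: ω = 955.6857×44/44 = 955.6857 rpm, dir flips to +; running = +955.6857
Stage 3 [44T→87T]: ω = 955.6857×44/87 = 483.3353 rpm, dir flips to −; running = −483.3353
Stage 4 [27T→91T]: ω = 483.3353×27/91 = 143.4072 rpm, dir flips to +; running = +143.4072
Stage 5 [91T→29T]: ω = 143.4072×91/29 = 450.0018 rpm, dir flips to −; running = −450.0018

-450.0018 rpm (opposite to input, |ω| = 450.0018 rpm)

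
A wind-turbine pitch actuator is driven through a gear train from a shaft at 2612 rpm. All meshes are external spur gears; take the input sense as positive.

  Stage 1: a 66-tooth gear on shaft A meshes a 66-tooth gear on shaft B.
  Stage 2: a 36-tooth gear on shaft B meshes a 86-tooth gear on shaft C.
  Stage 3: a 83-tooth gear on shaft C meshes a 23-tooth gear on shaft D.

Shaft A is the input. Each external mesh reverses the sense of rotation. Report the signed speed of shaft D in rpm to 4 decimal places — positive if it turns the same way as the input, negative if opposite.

-3945.7310 rpm (opposite to input, |ω| = 3945.7310 rpm)

Stage 1 [66T→66T]: ω = 2612.0000×66/66 = 2612.0000 rpm, dir flips to −; running = −2612.0000
Stage 2 [36T→86T]: ω = 2612.0000×36/86 = 1093.3953 rpm, dir flips to +; running = +1093.3953
Stage 3 [83T→23T]: ω = 1093.3953×83/23 = 3945.7310 rpm, dir flips to −; running = −3945.7310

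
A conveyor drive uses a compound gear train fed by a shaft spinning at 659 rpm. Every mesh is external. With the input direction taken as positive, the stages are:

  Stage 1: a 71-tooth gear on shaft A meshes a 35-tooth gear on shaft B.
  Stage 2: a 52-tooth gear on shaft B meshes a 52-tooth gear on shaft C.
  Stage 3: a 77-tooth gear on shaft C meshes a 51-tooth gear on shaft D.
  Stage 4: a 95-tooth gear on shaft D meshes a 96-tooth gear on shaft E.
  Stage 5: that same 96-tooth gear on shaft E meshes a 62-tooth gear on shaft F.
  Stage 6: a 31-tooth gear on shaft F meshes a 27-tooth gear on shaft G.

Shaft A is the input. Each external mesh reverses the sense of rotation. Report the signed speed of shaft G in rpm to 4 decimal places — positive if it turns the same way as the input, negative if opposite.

Stage 1 [71T→35T]: ω = 659.0000×71/35 = 1336.8286 rpm, dir flips to −; running = −1336.8286
Stage 2 [52T→52T]: ω = 1336.8286×52/52 = 1336.8286 rpm, dir flips to +; running = +1336.8286
Stage 3 [77T→51T]: ω = 1336.8286×77/51 = 2018.3490 rpm, dir flips to −; running = −2018.3490
Stage 4 [95T→96T]: ω = 2018.3490×95/96 = 1997.3246 rpm, dir flips to +; running = +1997.3246
Stage 5 [96T→62T]: ω = 1997.3246×96/62 = 3092.6316 rpm, dir flips to −; running = −3092.6316
Stage 6 [31T→27T]: ω = 3092.6316×31/27 = 3550.7992 rpm, dir flips to +; running = +3550.7992

+3550.7992 rpm (same as input, |ω| = 3550.7992 rpm)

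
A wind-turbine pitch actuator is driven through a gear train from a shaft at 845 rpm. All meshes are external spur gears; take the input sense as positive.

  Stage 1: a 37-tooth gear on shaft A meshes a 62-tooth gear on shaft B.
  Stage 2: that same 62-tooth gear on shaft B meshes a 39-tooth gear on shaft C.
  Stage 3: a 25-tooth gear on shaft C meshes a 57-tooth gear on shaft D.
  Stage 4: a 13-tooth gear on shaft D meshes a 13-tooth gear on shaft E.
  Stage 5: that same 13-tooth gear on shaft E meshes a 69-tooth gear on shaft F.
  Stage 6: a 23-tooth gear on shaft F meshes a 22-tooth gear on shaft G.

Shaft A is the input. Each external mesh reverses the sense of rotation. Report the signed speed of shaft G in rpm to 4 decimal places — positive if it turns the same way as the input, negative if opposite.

+69.2562 rpm (same as input, |ω| = 69.2562 rpm)

Stage 1 [37T→62T]: ω = 845.0000×37/62 = 504.2742 rpm, dir flips to −; running = −504.2742
Stage 2 [62T→39T]: ω = 504.2742×62/39 = 801.6667 rpm, dir flips to +; running = +801.6667
Stage 3 [25T→57T]: ω = 801.6667×25/57 = 351.6082 rpm, dir flips to −; running = −351.6082
Stage 4 [13T→13T]: ω = 351.6082×13/13 = 351.6082 rpm, dir flips to +; running = +351.6082
Stage 5 [13T→69T]: ω = 351.6082×13/69 = 66.2450 rpm, dir flips to −; running = −66.2450
Stage 6 [23T→22T]: ω = 66.2450×23/22 = 69.2562 rpm, dir flips to +; running = +69.2562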